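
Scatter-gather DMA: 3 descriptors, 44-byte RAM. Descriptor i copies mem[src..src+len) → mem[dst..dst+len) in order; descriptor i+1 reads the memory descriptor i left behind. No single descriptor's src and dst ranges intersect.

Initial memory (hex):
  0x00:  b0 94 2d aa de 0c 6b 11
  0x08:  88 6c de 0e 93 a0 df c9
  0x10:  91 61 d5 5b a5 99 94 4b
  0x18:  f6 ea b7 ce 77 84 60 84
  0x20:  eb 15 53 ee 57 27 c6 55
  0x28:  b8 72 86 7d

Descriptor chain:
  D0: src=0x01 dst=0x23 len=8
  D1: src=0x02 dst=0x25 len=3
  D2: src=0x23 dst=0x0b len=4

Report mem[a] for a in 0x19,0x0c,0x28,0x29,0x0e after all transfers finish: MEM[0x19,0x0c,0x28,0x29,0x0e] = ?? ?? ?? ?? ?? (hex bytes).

#0 dst[0x23+8] := {0x94,0x2d,0xaa,0xde,0x0c,0x6b,0x11,0x88}
#1 dst[0x25+3] := {0x2d,0xaa,0xde}
#2 dst[0x0b+4] := {0x94,0x2d,0x2d,0xaa}
query mem[0x19]=0xea, mem[0x0c]=0x2d, mem[0x28]=0x6b, mem[0x29]=0x11, mem[0x0e]=0xaa

MEM[0x19,0x0c,0x28,0x29,0x0e] = ea 2d 6b 11 aa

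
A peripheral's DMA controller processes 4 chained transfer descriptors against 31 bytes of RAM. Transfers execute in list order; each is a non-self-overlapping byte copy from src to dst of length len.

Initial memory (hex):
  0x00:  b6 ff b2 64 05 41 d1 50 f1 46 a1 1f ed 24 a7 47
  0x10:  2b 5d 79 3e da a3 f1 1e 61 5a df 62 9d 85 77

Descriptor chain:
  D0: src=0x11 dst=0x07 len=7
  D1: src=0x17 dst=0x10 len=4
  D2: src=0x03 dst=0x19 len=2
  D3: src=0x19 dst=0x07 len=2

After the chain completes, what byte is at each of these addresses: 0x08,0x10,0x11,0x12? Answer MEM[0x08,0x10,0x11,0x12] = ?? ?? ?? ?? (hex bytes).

#0 dst[0x07+7] := {0x5d,0x79,0x3e,0xda,0xa3,0xf1,0x1e}
#1 dst[0x10+4] := {0x1e,0x61,0x5a,0xdf}
#2 dst[0x19+2] := {0x64,0x05}
#3 dst[0x07+2] := {0x64,0x05}
query mem[0x08]=0x05, mem[0x10]=0x1e, mem[0x11]=0x61, mem[0x12]=0x5a

MEM[0x08,0x10,0x11,0x12] = 05 1e 61 5a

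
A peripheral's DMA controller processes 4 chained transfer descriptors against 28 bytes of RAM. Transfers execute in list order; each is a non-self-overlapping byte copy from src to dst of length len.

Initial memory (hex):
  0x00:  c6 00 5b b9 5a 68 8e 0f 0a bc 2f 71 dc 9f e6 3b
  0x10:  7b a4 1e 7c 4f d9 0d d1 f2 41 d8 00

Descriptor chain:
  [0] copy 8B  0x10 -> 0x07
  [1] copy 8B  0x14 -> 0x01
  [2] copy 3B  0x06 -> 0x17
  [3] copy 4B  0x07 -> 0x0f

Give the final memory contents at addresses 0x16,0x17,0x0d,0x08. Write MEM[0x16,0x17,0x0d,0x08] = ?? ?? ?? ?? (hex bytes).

MEM[0x16,0x17,0x0d,0x08] = 0d 41 0d 00

  after D0: wrote 8B at 0x07 = 7ba41e7c4fd90dd1
  after D1: wrote 8B at 0x01 = 4fd90dd1f241d800
  after D2: wrote 3B at 0x17 = 41d800
  after D3: wrote 4B at 0x0f = d8001e7c
query mem[0x16]=0x0d, mem[0x17]=0x41, mem[0x0d]=0x0d, mem[0x08]=0x00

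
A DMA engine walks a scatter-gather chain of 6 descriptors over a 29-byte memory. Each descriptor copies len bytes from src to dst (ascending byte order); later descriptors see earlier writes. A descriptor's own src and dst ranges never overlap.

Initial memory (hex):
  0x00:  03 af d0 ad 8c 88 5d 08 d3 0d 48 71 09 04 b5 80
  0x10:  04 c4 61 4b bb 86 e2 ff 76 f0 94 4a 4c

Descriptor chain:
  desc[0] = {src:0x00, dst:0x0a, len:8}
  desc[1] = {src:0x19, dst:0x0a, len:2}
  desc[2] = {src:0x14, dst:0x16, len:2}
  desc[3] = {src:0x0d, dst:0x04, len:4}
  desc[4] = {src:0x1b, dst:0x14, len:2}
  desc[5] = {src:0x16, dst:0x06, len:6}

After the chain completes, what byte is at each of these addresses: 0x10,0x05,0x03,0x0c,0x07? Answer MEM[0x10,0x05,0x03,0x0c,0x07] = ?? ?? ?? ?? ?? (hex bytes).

  after D0: wrote 8B at 0x0a = 03afd0ad8c885d08
  after D1: wrote 2B at 0x0a = f094
  after D2: wrote 2B at 0x16 = bb86
  after D3: wrote 4B at 0x04 = ad8c885d
  after D4: wrote 2B at 0x14 = 4a4c
  after D5: wrote 6B at 0x06 = bb8676f0944a
query mem[0x10]=0x5d, mem[0x05]=0x8c, mem[0x03]=0xad, mem[0x0c]=0xd0, mem[0x07]=0x86

MEM[0x10,0x05,0x03,0x0c,0x07] = 5d 8c ad d0 86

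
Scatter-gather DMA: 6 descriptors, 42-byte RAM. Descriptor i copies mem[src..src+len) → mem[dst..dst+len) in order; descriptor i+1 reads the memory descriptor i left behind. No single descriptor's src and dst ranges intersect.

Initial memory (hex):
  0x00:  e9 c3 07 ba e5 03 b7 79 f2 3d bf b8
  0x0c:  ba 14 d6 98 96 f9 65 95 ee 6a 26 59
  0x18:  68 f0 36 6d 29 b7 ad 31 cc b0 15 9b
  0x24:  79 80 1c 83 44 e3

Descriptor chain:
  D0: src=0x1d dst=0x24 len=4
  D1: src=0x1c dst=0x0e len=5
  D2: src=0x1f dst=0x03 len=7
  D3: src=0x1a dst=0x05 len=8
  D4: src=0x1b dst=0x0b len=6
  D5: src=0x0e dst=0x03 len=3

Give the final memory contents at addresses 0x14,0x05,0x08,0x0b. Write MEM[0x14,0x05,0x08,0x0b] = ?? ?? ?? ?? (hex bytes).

  after D0: wrote 4B at 0x24 = b7ad31cc
  after D1: wrote 5B at 0x0e = 29b7ad31cc
  after D2: wrote 7B at 0x03 = 31ccb0159bb7ad
  after D3: wrote 8B at 0x05 = 366d29b7ad31ccb0
  after D4: wrote 6B at 0x0b = 6d29b7ad31cc
  after D5: wrote 3B at 0x03 = ad31cc
query mem[0x14]=0xee, mem[0x05]=0xcc, mem[0x08]=0xb7, mem[0x0b]=0x6d

MEM[0x14,0x05,0x08,0x0b] = ee cc b7 6d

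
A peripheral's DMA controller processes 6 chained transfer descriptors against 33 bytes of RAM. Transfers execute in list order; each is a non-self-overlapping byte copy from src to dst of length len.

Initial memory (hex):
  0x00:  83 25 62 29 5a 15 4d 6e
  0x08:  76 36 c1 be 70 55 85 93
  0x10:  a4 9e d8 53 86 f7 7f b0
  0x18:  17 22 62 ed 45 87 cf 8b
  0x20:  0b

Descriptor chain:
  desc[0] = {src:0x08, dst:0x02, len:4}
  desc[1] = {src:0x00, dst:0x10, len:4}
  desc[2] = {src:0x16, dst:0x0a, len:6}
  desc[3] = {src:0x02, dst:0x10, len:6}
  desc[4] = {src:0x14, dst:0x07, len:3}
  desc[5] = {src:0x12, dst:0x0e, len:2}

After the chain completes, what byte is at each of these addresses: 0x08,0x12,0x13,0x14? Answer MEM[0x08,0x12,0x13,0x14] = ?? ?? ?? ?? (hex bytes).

MEM[0x08,0x12,0x13,0x14] = 6e c1 be 4d

#0 dst[0x02+4] := {0x76,0x36,0xc1,0xbe}
#1 dst[0x10+4] := {0x83,0x25,0x76,0x36}
#2 dst[0x0a+6] := {0x7f,0xb0,0x17,0x22,0x62,0xed}
#3 dst[0x10+6] := {0x76,0x36,0xc1,0xbe,0x4d,0x6e}
#4 dst[0x07+3] := {0x4d,0x6e,0x7f}
#5 dst[0x0e+2] := {0xc1,0xbe}
query mem[0x08]=0x6e, mem[0x12]=0xc1, mem[0x13]=0xbe, mem[0x14]=0x4d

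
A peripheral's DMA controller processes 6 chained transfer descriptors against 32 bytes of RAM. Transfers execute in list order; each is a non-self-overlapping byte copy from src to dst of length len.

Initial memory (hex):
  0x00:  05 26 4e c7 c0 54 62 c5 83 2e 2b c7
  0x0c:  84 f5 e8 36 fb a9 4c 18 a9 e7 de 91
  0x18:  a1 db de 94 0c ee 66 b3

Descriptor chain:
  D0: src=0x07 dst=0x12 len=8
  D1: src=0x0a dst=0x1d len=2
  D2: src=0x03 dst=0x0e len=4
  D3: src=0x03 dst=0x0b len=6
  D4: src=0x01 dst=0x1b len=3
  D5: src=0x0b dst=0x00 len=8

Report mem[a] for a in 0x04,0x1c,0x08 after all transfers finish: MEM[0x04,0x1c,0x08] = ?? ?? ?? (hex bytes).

[0] 0x07->0x12 len=8 : c5 83 2e 2b c7 84 f5 e8
[1] 0x0a->0x1d len=2 : 2b c7
[2] 0x03->0x0e len=4 : c7 c0 54 62
[3] 0x03->0x0b len=6 : c7 c0 54 62 c5 83
[4] 0x01->0x1b len=3 : 26 4e c7
[5] 0x0b->0x00 len=8 : c7 c0 54 62 c5 83 62 c5
query mem[0x04]=0xc5, mem[0x1c]=0x4e, mem[0x08]=0x83

MEM[0x04,0x1c,0x08] = c5 4e 83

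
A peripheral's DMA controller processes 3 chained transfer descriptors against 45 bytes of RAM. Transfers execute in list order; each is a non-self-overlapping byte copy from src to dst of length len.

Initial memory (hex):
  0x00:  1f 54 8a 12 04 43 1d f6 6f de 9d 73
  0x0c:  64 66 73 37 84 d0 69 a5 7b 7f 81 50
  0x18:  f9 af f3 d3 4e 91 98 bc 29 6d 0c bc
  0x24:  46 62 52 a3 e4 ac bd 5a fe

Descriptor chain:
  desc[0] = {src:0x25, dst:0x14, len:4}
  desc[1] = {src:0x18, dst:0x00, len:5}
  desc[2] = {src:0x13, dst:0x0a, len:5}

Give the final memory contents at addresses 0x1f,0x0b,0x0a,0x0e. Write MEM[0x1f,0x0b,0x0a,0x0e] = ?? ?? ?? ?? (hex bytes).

[0] 0x25->0x14 len=4 : 62 52 a3 e4
[1] 0x18->0x00 len=5 : f9 af f3 d3 4e
[2] 0x13->0x0a len=5 : a5 62 52 a3 e4
query mem[0x1f]=0xbc, mem[0x0b]=0x62, mem[0x0a]=0xa5, mem[0x0e]=0xe4

MEM[0x1f,0x0b,0x0a,0x0e] = bc 62 a5 e4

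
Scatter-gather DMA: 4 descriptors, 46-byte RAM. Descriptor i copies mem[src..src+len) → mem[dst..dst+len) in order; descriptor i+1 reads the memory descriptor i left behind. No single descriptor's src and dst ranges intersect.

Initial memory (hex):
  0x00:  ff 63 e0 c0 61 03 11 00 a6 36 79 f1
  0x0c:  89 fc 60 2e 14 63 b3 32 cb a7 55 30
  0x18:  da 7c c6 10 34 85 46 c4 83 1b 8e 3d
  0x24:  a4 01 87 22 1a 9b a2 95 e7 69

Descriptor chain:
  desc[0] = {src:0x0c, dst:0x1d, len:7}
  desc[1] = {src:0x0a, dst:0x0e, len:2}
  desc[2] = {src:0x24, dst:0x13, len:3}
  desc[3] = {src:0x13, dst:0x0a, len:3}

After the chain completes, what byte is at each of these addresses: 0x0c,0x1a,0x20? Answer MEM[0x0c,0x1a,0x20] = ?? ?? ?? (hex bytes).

[0] 0x0c->0x1d len=7 : 89 fc 60 2e 14 63 b3
[1] 0x0a->0x0e len=2 : 79 f1
[2] 0x24->0x13 len=3 : a4 01 87
[3] 0x13->0x0a len=3 : a4 01 87
query mem[0x0c]=0x87, mem[0x1a]=0xc6, mem[0x20]=0x2e

MEM[0x0c,0x1a,0x20] = 87 c6 2e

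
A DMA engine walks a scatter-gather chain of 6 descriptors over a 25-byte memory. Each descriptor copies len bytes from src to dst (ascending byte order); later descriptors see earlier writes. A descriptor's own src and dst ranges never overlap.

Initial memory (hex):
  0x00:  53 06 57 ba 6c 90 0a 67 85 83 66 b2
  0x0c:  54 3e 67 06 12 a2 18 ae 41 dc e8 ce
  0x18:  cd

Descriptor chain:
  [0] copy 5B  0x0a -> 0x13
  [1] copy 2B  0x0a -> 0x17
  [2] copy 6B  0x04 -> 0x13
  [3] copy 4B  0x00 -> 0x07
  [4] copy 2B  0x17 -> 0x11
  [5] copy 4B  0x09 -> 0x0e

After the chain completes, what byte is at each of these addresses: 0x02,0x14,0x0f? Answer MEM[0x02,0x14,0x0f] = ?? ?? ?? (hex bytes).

MEM[0x02,0x14,0x0f] = 57 90 ba

  after D0: wrote 5B at 0x13 = 66b2543e67
  after D1: wrote 2B at 0x17 = 66b2
  after D2: wrote 6B at 0x13 = 6c900a678583
  after D3: wrote 4B at 0x07 = 530657ba
  after D4: wrote 2B at 0x11 = 8583
  after D5: wrote 4B at 0x0e = 57bab254
query mem[0x02]=0x57, mem[0x14]=0x90, mem[0x0f]=0xba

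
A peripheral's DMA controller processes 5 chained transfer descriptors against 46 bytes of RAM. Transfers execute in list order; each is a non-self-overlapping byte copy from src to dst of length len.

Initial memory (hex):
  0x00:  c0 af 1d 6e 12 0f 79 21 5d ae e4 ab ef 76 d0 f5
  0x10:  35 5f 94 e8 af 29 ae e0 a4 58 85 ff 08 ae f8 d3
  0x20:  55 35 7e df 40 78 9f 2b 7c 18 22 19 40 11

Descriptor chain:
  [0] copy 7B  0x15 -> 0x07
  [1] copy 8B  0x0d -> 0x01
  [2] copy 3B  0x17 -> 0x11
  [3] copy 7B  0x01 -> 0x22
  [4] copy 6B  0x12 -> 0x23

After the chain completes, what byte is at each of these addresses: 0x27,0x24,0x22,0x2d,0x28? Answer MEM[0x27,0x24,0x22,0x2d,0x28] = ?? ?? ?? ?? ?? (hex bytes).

MEM[0x27,0x24,0x22,0x2d,0x28] = ae 58 ff 11 e0

#0 dst[0x07+7] := {0x29,0xae,0xe0,0xa4,0x58,0x85,0xff}
#1 dst[0x01+8] := {0xff,0xd0,0xf5,0x35,0x5f,0x94,0xe8,0xaf}
#2 dst[0x11+3] := {0xe0,0xa4,0x58}
#3 dst[0x22+7] := {0xff,0xd0,0xf5,0x35,0x5f,0x94,0xe8}
#4 dst[0x23+6] := {0xa4,0x58,0xaf,0x29,0xae,0xe0}
query mem[0x27]=0xae, mem[0x24]=0x58, mem[0x22]=0xff, mem[0x2d]=0x11, mem[0x28]=0xe0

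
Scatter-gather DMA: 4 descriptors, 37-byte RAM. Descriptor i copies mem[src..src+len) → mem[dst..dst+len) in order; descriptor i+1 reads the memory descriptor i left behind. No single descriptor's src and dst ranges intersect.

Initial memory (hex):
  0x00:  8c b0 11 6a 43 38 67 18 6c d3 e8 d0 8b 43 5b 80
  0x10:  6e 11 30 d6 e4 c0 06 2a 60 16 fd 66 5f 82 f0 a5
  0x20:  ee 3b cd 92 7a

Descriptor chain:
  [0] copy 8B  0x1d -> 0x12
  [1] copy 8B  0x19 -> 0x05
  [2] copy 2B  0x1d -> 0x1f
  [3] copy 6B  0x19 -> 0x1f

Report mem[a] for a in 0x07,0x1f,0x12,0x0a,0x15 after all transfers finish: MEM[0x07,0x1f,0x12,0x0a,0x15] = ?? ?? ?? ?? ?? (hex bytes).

MEM[0x07,0x1f,0x12,0x0a,0x15] = 66 7a 82 f0 ee

  after D0: wrote 8B at 0x12 = 82f0a5ee3bcd927a
  after D1: wrote 8B at 0x05 = 7afd665f82f0a5ee
  after D2: wrote 2B at 0x1f = 82f0
  after D3: wrote 6B at 0x1f = 7afd665f82f0
query mem[0x07]=0x66, mem[0x1f]=0x7a, mem[0x12]=0x82, mem[0x0a]=0xf0, mem[0x15]=0xee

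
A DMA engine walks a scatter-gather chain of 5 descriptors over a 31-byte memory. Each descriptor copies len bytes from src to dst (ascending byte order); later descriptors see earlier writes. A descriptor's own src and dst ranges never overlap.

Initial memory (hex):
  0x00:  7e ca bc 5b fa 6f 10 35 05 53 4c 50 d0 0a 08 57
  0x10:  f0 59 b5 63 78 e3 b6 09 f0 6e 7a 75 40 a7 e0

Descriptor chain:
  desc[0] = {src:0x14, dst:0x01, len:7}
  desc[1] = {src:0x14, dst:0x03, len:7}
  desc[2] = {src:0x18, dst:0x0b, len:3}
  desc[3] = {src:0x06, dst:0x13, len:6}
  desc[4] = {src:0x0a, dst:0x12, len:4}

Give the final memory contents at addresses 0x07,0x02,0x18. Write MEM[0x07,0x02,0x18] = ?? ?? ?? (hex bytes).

[0] 0x14->0x01 len=7 : 78 e3 b6 09 f0 6e 7a
[1] 0x14->0x03 len=7 : 78 e3 b6 09 f0 6e 7a
[2] 0x18->0x0b len=3 : f0 6e 7a
[3] 0x06->0x13 len=6 : 09 f0 6e 7a 4c f0
[4] 0x0a->0x12 len=4 : 4c f0 6e 7a
query mem[0x07]=0xf0, mem[0x02]=0xe3, mem[0x18]=0xf0

MEM[0x07,0x02,0x18] = f0 e3 f0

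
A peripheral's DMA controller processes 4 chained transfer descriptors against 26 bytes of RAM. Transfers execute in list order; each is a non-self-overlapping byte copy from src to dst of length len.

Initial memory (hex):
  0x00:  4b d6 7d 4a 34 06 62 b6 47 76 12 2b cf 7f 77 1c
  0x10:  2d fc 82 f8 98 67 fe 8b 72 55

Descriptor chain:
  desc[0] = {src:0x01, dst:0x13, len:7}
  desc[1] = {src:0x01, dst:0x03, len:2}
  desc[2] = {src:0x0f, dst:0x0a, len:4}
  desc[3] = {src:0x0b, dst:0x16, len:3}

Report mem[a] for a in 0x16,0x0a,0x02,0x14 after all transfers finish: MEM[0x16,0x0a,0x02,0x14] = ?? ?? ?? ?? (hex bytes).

MEM[0x16,0x0a,0x02,0x14] = 2d 1c 7d 7d

  after D0: wrote 7B at 0x13 = d67d4a340662b6
  after D1: wrote 2B at 0x03 = d67d
  after D2: wrote 4B at 0x0a = 1c2dfc82
  after D3: wrote 3B at 0x16 = 2dfc82
query mem[0x16]=0x2d, mem[0x0a]=0x1c, mem[0x02]=0x7d, mem[0x14]=0x7d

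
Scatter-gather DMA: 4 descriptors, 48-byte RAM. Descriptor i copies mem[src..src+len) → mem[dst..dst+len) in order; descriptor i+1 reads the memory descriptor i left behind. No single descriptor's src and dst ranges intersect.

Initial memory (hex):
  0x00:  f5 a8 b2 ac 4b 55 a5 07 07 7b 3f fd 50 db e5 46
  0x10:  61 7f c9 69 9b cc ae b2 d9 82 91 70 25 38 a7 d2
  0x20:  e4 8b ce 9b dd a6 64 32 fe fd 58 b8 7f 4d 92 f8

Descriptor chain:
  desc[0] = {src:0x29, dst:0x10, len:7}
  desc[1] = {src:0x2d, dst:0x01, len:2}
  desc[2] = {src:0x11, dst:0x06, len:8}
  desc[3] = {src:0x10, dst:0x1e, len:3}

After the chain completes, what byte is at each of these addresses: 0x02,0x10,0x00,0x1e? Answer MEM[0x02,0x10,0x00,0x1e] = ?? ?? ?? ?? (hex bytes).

MEM[0x02,0x10,0x00,0x1e] = 92 fd f5 fd

[0] 0x29->0x10 len=7 : fd 58 b8 7f 4d 92 f8
[1] 0x2d->0x01 len=2 : 4d 92
[2] 0x11->0x06 len=8 : 58 b8 7f 4d 92 f8 b2 d9
[3] 0x10->0x1e len=3 : fd 58 b8
query mem[0x02]=0x92, mem[0x10]=0xfd, mem[0x00]=0xf5, mem[0x1e]=0xfd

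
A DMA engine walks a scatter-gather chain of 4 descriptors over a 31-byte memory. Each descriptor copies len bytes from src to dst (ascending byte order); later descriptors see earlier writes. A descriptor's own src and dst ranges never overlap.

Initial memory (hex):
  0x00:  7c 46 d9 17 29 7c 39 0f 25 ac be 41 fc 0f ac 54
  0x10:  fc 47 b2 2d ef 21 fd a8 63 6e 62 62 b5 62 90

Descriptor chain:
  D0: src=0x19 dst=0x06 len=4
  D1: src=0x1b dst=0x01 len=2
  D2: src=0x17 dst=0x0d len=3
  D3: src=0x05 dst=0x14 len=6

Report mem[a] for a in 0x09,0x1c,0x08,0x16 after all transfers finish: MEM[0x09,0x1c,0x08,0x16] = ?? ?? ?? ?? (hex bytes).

MEM[0x09,0x1c,0x08,0x16] = b5 b5 62 62

[0] 0x19->0x06 len=4 : 6e 62 62 b5
[1] 0x1b->0x01 len=2 : 62 b5
[2] 0x17->0x0d len=3 : a8 63 6e
[3] 0x05->0x14 len=6 : 7c 6e 62 62 b5 be
query mem[0x09]=0xb5, mem[0x1c]=0xb5, mem[0x08]=0x62, mem[0x16]=0x62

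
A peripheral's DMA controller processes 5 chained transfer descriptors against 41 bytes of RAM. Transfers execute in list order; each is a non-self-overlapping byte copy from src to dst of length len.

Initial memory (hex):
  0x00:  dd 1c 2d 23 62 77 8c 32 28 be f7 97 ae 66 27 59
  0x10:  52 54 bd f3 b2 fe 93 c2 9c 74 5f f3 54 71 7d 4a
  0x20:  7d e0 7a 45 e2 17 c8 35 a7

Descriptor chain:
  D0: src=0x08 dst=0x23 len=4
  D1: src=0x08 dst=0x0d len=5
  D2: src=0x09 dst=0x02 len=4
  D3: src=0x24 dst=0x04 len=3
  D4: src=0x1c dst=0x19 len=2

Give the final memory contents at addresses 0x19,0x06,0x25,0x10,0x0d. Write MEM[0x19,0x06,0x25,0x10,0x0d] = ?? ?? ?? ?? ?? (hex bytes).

#0 dst[0x23+4] := {0x28,0xbe,0xf7,0x97}
#1 dst[0x0d+5] := {0x28,0xbe,0xf7,0x97,0xae}
#2 dst[0x02+4] := {0xbe,0xf7,0x97,0xae}
#3 dst[0x04+3] := {0xbe,0xf7,0x97}
#4 dst[0x19+2] := {0x54,0x71}
query mem[0x19]=0x54, mem[0x06]=0x97, mem[0x25]=0xf7, mem[0x10]=0x97, mem[0x0d]=0x28

MEM[0x19,0x06,0x25,0x10,0x0d] = 54 97 f7 97 28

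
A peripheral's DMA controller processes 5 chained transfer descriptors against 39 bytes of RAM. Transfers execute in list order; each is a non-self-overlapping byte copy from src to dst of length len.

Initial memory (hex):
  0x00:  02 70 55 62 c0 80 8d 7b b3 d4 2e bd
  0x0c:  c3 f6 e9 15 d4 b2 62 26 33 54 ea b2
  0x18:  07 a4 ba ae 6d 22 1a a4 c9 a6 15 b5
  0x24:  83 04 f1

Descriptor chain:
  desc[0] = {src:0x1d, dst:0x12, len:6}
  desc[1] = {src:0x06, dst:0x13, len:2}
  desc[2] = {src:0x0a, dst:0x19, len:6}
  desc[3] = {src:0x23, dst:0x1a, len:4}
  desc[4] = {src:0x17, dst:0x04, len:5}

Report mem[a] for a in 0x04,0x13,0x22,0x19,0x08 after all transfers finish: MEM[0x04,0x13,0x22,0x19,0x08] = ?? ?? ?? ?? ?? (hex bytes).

D0: mem[0x12..0x17] <- [22 1a a4 c9 a6 15]
D1: mem[0x13..0x14] <- [8d 7b]
D2: mem[0x19..0x1e] <- [2e bd c3 f6 e9 15]
D3: mem[0x1a..0x1d] <- [b5 83 04 f1]
D4: mem[0x04..0x08] <- [15 07 2e b5 83]
query mem[0x04]=0x15, mem[0x13]=0x8d, mem[0x22]=0x15, mem[0x19]=0x2e, mem[0x08]=0x83

MEM[0x04,0x13,0x22,0x19,0x08] = 15 8d 15 2e 83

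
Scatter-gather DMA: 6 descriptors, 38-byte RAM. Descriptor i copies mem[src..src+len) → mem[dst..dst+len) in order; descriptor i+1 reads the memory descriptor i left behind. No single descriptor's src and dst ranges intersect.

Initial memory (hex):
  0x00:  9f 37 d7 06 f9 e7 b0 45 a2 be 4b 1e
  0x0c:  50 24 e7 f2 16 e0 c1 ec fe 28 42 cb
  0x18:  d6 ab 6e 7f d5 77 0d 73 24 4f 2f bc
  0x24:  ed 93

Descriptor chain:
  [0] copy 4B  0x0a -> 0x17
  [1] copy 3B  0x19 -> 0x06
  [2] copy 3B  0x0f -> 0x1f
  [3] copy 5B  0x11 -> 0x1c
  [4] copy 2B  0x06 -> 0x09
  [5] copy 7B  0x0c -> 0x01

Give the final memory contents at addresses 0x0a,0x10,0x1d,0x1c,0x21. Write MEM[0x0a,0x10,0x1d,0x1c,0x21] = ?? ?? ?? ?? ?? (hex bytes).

MEM[0x0a,0x10,0x1d,0x1c,0x21] = 24 16 c1 e0 e0

  after D0: wrote 4B at 0x17 = 4b1e5024
  after D1: wrote 3B at 0x06 = 50247f
  after D2: wrote 3B at 0x1f = f216e0
  after D3: wrote 5B at 0x1c = e0c1ecfe28
  after D4: wrote 2B at 0x09 = 5024
  after D5: wrote 7B at 0x01 = 5024e7f216e0c1
query mem[0x0a]=0x24, mem[0x10]=0x16, mem[0x1d]=0xc1, mem[0x1c]=0xe0, mem[0x21]=0xe0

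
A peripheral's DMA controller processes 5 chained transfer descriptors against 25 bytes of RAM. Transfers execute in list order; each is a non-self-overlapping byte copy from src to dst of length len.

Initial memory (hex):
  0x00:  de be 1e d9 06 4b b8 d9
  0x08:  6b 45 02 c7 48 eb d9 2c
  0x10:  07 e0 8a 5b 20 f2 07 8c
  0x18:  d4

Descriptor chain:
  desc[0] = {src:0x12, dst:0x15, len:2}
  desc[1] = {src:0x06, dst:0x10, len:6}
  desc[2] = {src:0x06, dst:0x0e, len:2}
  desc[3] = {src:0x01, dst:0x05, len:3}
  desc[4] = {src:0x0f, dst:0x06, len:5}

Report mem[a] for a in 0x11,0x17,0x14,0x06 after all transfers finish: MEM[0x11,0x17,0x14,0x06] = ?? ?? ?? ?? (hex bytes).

MEM[0x11,0x17,0x14,0x06] = d9 8c 02 d9

#0 dst[0x15+2] := {0x8a,0x5b}
#1 dst[0x10+6] := {0xb8,0xd9,0x6b,0x45,0x02,0xc7}
#2 dst[0x0e+2] := {0xb8,0xd9}
#3 dst[0x05+3] := {0xbe,0x1e,0xd9}
#4 dst[0x06+5] := {0xd9,0xb8,0xd9,0x6b,0x45}
query mem[0x11]=0xd9, mem[0x17]=0x8c, mem[0x14]=0x02, mem[0x06]=0xd9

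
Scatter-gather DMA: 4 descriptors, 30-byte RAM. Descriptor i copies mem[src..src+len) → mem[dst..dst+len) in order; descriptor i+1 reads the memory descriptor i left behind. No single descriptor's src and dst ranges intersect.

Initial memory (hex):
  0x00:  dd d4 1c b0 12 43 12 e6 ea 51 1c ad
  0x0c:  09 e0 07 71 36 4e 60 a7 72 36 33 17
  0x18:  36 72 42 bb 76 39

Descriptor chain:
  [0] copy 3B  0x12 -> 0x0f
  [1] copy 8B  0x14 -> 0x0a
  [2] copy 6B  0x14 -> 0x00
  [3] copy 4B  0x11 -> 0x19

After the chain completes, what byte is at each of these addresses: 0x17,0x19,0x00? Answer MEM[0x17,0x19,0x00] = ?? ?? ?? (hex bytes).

#0 dst[0x0f+3] := {0x60,0xa7,0x72}
#1 dst[0x0a+8] := {0x72,0x36,0x33,0x17,0x36,0x72,0x42,0xbb}
#2 dst[0x00+6] := {0x72,0x36,0x33,0x17,0x36,0x72}
#3 dst[0x19+4] := {0xbb,0x60,0xa7,0x72}
query mem[0x17]=0x17, mem[0x19]=0xbb, mem[0x00]=0x72

MEM[0x17,0x19,0x00] = 17 bb 72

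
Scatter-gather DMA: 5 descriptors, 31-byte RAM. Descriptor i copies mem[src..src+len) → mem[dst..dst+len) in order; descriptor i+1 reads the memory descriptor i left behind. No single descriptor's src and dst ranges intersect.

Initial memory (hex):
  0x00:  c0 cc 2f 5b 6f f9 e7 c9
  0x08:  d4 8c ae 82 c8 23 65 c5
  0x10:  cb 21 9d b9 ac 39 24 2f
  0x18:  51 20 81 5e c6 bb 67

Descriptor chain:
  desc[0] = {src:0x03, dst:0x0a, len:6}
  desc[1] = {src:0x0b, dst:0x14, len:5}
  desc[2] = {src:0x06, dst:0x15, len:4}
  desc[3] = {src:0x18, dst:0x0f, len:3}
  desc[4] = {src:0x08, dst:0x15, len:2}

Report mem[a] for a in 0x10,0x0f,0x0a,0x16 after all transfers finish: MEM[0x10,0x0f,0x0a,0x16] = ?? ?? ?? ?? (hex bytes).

MEM[0x10,0x0f,0x0a,0x16] = 20 8c 5b 8c

#0 dst[0x0a+6] := {0x5b,0x6f,0xf9,0xe7,0xc9,0xd4}
#1 dst[0x14+5] := {0x6f,0xf9,0xe7,0xc9,0xd4}
#2 dst[0x15+4] := {0xe7,0xc9,0xd4,0x8c}
#3 dst[0x0f+3] := {0x8c,0x20,0x81}
#4 dst[0x15+2] := {0xd4,0x8c}
query mem[0x10]=0x20, mem[0x0f]=0x8c, mem[0x0a]=0x5b, mem[0x16]=0x8c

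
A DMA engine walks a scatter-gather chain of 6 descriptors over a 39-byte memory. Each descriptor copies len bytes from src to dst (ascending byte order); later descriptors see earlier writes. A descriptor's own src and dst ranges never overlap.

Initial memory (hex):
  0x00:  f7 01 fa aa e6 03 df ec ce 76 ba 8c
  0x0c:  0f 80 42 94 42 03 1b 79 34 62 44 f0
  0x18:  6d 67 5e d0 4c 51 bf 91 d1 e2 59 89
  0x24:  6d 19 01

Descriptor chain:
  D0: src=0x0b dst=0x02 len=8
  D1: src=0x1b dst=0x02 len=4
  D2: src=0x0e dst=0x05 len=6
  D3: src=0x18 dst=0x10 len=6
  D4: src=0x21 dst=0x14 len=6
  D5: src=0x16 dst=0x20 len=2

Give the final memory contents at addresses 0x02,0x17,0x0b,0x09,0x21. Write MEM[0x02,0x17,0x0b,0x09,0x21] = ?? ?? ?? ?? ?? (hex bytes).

MEM[0x02,0x17,0x0b,0x09,0x21] = d0 6d 8c 1b 6d

D0: mem[0x02..0x09] <- [8c 0f 80 42 94 42 03 1b]
D1: mem[0x02..0x05] <- [d0 4c 51 bf]
D2: mem[0x05..0x0a] <- [42 94 42 03 1b 79]
D3: mem[0x10..0x15] <- [6d 67 5e d0 4c 51]
D4: mem[0x14..0x19] <- [e2 59 89 6d 19 01]
D5: mem[0x20..0x21] <- [89 6d]
query mem[0x02]=0xd0, mem[0x17]=0x6d, mem[0x0b]=0x8c, mem[0x09]=0x1b, mem[0x21]=0x6d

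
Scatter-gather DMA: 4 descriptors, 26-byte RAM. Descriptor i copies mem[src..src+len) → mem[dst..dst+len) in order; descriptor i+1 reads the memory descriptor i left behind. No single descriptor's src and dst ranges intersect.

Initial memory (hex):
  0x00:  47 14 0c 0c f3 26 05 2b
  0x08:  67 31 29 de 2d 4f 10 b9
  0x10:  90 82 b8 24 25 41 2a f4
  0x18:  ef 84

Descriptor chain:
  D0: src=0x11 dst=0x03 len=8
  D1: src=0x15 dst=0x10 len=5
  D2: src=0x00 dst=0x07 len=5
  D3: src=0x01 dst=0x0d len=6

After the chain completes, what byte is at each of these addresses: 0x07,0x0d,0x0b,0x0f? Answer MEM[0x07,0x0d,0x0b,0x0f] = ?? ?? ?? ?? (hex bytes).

  after D0: wrote 8B at 0x03 = 82b82425412af4ef
  after D1: wrote 5B at 0x10 = 412af4ef84
  after D2: wrote 5B at 0x07 = 47140c82b8
  after D3: wrote 6B at 0x0d = 140c82b82425
query mem[0x07]=0x47, mem[0x0d]=0x14, mem[0x0b]=0xb8, mem[0x0f]=0x82

MEM[0x07,0x0d,0x0b,0x0f] = 47 14 b8 82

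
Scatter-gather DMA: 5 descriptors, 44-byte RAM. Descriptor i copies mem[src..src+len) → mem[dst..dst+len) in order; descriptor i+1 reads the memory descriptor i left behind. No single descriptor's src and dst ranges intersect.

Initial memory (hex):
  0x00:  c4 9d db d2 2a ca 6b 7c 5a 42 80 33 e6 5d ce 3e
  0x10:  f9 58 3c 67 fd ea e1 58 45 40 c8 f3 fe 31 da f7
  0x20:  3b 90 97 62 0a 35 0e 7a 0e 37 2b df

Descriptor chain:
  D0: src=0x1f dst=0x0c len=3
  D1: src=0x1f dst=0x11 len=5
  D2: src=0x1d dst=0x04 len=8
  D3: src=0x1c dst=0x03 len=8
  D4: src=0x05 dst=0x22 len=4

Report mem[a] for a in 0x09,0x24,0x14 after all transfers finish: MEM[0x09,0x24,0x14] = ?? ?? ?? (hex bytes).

MEM[0x09,0x24,0x14] = 97 3b 97

  after D0: wrote 3B at 0x0c = f73b90
  after D1: wrote 5B at 0x11 = f73b909762
  after D2: wrote 8B at 0x04 = 31daf73b9097620a
  after D3: wrote 8B at 0x03 = fe31daf73b909762
  after D4: wrote 4B at 0x22 = daf73b90
query mem[0x09]=0x97, mem[0x24]=0x3b, mem[0x14]=0x97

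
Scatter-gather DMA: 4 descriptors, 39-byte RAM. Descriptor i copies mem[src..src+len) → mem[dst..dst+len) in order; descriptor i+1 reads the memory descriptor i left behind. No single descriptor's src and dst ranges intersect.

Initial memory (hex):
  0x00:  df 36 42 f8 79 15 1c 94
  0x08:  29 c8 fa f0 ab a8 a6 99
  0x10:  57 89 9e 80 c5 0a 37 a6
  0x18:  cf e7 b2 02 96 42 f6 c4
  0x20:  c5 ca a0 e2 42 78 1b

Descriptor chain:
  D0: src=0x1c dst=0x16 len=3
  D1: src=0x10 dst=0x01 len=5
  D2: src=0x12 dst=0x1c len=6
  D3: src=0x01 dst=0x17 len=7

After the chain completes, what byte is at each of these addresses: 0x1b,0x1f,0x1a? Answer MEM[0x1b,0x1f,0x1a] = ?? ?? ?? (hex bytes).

[0] 0x1c->0x16 len=3 : 96 42 f6
[1] 0x10->0x01 len=5 : 57 89 9e 80 c5
[2] 0x12->0x1c len=6 : 9e 80 c5 0a 96 42
[3] 0x01->0x17 len=7 : 57 89 9e 80 c5 1c 94
query mem[0x1b]=0xc5, mem[0x1f]=0x0a, mem[0x1a]=0x80

MEM[0x1b,0x1f,0x1a] = c5 0a 80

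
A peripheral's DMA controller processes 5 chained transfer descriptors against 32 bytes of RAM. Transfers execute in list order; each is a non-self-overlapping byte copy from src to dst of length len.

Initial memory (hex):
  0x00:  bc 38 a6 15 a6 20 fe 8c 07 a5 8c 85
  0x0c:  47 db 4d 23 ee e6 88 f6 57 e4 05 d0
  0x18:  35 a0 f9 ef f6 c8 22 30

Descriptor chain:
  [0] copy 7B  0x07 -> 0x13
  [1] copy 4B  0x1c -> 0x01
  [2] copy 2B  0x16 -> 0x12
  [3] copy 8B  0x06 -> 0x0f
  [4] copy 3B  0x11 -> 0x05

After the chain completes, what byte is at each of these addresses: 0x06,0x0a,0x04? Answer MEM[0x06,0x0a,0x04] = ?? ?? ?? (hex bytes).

D0: mem[0x13..0x19] <- [8c 07 a5 8c 85 47 db]
D1: mem[0x01..0x04] <- [f6 c8 22 30]
D2: mem[0x12..0x13] <- [8c 85]
D3: mem[0x0f..0x16] <- [fe 8c 07 a5 8c 85 47 db]
D4: mem[0x05..0x07] <- [07 a5 8c]
query mem[0x06]=0xa5, mem[0x0a]=0x8c, mem[0x04]=0x30

MEM[0x06,0x0a,0x04] = a5 8c 30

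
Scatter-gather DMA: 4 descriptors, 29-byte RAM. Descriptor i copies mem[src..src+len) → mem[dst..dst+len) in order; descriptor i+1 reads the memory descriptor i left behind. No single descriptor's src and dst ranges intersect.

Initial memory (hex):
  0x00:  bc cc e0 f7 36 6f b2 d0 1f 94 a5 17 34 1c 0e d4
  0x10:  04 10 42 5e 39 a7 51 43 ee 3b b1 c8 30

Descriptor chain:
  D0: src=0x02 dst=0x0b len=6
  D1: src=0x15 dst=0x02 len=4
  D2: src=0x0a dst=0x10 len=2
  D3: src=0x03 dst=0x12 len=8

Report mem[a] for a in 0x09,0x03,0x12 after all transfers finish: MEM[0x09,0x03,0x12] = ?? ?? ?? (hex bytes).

D0: mem[0x0b..0x10] <- [e0 f7 36 6f b2 d0]
D1: mem[0x02..0x05] <- [a7 51 43 ee]
D2: mem[0x10..0x11] <- [a5 e0]
D3: mem[0x12..0x19] <- [51 43 ee b2 d0 1f 94 a5]
query mem[0x09]=0x94, mem[0x03]=0x51, mem[0x12]=0x51

MEM[0x09,0x03,0x12] = 94 51 51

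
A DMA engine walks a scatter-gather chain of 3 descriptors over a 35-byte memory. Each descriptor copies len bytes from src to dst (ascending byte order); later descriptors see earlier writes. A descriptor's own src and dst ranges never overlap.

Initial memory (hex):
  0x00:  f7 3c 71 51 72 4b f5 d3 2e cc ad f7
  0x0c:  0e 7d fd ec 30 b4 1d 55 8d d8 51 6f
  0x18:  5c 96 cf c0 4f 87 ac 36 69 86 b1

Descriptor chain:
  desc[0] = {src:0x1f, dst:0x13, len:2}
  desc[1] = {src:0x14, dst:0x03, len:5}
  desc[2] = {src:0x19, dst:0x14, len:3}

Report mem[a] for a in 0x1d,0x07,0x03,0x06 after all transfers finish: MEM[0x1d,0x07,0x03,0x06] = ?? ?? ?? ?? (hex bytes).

#0 dst[0x13+2] := {0x36,0x69}
#1 dst[0x03+5] := {0x69,0xd8,0x51,0x6f,0x5c}
#2 dst[0x14+3] := {0x96,0xcf,0xc0}
query mem[0x1d]=0x87, mem[0x07]=0x5c, mem[0x03]=0x69, mem[0x06]=0x6f

MEM[0x1d,0x07,0x03,0x06] = 87 5c 69 6f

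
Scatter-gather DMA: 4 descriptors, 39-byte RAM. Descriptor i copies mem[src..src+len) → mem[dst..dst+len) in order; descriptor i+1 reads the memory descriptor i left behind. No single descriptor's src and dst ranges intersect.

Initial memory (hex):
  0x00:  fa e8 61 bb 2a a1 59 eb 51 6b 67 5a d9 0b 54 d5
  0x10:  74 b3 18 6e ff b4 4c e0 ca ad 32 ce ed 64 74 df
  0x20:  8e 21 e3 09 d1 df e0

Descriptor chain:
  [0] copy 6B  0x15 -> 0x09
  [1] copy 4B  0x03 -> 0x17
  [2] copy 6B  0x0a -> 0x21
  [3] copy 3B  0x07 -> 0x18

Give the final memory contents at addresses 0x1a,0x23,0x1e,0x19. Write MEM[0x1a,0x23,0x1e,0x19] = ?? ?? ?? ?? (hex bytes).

[0] 0x15->0x09 len=6 : b4 4c e0 ca ad 32
[1] 0x03->0x17 len=4 : bb 2a a1 59
[2] 0x0a->0x21 len=6 : 4c e0 ca ad 32 d5
[3] 0x07->0x18 len=3 : eb 51 b4
query mem[0x1a]=0xb4, mem[0x23]=0xca, mem[0x1e]=0x74, mem[0x19]=0x51

MEM[0x1a,0x23,0x1e,0x19] = b4 ca 74 51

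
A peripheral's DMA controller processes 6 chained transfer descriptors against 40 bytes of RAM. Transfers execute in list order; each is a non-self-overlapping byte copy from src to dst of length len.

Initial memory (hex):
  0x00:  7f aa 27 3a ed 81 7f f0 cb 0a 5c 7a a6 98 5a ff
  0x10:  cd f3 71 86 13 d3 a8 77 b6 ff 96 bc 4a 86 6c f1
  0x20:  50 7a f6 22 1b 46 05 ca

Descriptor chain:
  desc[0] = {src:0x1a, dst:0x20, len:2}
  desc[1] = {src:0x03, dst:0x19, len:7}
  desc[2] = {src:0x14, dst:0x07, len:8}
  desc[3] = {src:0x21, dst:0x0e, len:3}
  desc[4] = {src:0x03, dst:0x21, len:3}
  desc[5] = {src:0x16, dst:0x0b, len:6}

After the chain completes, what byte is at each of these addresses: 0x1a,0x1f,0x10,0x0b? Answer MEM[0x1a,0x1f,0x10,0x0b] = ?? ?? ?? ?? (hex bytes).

D0: mem[0x20..0x21] <- [96 bc]
D1: mem[0x19..0x1f] <- [3a ed 81 7f f0 cb 0a]
D2: mem[0x07..0x0e] <- [13 d3 a8 77 b6 3a ed 81]
D3: mem[0x0e..0x10] <- [bc f6 22]
D4: mem[0x21..0x23] <- [3a ed 81]
D5: mem[0x0b..0x10] <- [a8 77 b6 3a ed 81]
query mem[0x1a]=0xed, mem[0x1f]=0x0a, mem[0x10]=0x81, mem[0x0b]=0xa8

MEM[0x1a,0x1f,0x10,0x0b] = ed 0a 81 a8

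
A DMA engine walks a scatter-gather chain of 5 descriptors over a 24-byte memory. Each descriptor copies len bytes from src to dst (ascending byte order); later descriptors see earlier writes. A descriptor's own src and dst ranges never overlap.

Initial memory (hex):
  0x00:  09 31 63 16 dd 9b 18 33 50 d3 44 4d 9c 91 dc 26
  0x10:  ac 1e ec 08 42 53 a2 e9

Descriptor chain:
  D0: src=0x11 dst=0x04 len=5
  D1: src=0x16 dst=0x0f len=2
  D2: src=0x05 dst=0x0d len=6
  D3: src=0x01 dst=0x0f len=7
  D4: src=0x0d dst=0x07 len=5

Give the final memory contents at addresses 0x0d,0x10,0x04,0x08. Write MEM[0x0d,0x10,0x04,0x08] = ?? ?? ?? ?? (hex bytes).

D0: mem[0x04..0x08] <- [1e ec 08 42 53]
D1: mem[0x0f..0x10] <- [a2 e9]
D2: mem[0x0d..0x12] <- [ec 08 42 53 d3 44]
D3: mem[0x0f..0x15] <- [31 63 16 1e ec 08 42]
D4: mem[0x07..0x0b] <- [ec 08 31 63 16]
query mem[0x0d]=0xec, mem[0x10]=0x63, mem[0x04]=0x1e, mem[0x08]=0x08

MEM[0x0d,0x10,0x04,0x08] = ec 63 1e 08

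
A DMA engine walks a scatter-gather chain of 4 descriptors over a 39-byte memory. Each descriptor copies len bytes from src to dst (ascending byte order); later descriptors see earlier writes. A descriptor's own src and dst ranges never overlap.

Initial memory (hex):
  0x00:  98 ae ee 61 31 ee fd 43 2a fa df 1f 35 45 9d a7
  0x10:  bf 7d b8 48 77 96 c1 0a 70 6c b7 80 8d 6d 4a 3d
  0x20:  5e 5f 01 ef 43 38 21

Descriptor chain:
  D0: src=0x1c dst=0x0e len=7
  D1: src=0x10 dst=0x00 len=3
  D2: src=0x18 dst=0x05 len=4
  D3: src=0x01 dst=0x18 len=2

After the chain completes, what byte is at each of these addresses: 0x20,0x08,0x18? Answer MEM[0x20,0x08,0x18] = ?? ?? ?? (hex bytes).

MEM[0x20,0x08,0x18] = 5e 80 3d

[0] 0x1c->0x0e len=7 : 8d 6d 4a 3d 5e 5f 01
[1] 0x10->0x00 len=3 : 4a 3d 5e
[2] 0x18->0x05 len=4 : 70 6c b7 80
[3] 0x01->0x18 len=2 : 3d 5e
query mem[0x20]=0x5e, mem[0x08]=0x80, mem[0x18]=0x3d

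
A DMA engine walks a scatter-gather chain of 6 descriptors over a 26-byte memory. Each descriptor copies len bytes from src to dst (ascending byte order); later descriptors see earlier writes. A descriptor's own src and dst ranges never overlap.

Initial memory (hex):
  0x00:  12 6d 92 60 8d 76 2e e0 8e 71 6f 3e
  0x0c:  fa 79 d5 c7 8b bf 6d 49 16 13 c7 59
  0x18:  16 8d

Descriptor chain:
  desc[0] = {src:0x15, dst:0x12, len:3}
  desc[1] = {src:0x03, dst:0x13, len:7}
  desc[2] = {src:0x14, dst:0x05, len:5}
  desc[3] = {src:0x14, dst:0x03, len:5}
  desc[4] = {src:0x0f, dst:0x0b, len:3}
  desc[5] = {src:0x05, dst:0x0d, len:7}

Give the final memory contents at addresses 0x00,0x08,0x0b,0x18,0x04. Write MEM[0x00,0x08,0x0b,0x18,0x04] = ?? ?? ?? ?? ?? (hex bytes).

#0 dst[0x12+3] := {0x13,0xc7,0x59}
#1 dst[0x13+7] := {0x60,0x8d,0x76,0x2e,0xe0,0x8e,0x71}
#2 dst[0x05+5] := {0x8d,0x76,0x2e,0xe0,0x8e}
#3 dst[0x03+5] := {0x8d,0x76,0x2e,0xe0,0x8e}
#4 dst[0x0b+3] := {0xc7,0x8b,0xbf}
#5 dst[0x0d+7] := {0x2e,0xe0,0x8e,0xe0,0x8e,0x6f,0xc7}
query mem[0x00]=0x12, mem[0x08]=0xe0, mem[0x0b]=0xc7, mem[0x18]=0x8e, mem[0x04]=0x76

MEM[0x00,0x08,0x0b,0x18,0x04] = 12 e0 c7 8e 76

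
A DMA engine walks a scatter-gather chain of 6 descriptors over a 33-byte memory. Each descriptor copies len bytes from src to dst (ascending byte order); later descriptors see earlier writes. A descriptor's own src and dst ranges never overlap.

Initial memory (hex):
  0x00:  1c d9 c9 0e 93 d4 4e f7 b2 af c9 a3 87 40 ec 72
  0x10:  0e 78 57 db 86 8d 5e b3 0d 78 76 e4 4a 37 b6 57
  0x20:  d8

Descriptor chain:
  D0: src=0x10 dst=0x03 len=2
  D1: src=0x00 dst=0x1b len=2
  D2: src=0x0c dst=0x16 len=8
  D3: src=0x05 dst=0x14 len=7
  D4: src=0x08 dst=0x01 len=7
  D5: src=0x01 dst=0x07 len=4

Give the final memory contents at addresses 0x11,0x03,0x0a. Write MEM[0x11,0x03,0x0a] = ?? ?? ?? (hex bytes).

MEM[0x11,0x03,0x0a] = 78 c9 a3

#0 dst[0x03+2] := {0x0e,0x78}
#1 dst[0x1b+2] := {0x1c,0xd9}
#2 dst[0x16+8] := {0x87,0x40,0xec,0x72,0x0e,0x78,0x57,0xdb}
#3 dst[0x14+7] := {0xd4,0x4e,0xf7,0xb2,0xaf,0xc9,0xa3}
#4 dst[0x01+7] := {0xb2,0xaf,0xc9,0xa3,0x87,0x40,0xec}
#5 dst[0x07+4] := {0xb2,0xaf,0xc9,0xa3}
query mem[0x11]=0x78, mem[0x03]=0xc9, mem[0x0a]=0xa3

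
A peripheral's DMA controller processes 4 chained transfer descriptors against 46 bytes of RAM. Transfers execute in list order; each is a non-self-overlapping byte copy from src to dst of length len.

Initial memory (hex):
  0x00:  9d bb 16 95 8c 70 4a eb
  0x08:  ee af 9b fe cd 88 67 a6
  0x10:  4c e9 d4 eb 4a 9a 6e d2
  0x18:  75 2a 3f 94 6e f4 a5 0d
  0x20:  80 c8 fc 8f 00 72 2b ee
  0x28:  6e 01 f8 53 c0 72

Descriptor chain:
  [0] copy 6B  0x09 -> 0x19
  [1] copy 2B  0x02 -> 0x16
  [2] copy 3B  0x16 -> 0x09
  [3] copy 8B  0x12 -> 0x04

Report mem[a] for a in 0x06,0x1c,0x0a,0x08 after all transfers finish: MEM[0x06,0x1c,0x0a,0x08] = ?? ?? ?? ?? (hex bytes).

MEM[0x06,0x1c,0x0a,0x08] = 4a cd 75 16

[0] 0x09->0x19 len=6 : af 9b fe cd 88 67
[1] 0x02->0x16 len=2 : 16 95
[2] 0x16->0x09 len=3 : 16 95 75
[3] 0x12->0x04 len=8 : d4 eb 4a 9a 16 95 75 af
query mem[0x06]=0x4a, mem[0x1c]=0xcd, mem[0x0a]=0x75, mem[0x08]=0x16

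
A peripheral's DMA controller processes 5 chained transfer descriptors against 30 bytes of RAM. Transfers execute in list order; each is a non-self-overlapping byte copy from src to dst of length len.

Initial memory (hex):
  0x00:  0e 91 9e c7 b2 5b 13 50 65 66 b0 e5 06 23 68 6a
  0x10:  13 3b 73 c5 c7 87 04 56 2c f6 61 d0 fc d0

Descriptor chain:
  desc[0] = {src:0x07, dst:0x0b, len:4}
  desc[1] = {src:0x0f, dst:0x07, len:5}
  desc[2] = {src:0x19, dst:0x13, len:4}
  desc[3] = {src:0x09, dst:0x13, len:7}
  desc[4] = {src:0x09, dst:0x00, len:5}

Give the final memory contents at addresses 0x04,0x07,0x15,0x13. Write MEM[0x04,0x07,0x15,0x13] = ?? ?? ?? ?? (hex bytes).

#0 dst[0x0b+4] := {0x50,0x65,0x66,0xb0}
#1 dst[0x07+5] := {0x6a,0x13,0x3b,0x73,0xc5}
#2 dst[0x13+4] := {0xf6,0x61,0xd0,0xfc}
#3 dst[0x13+7] := {0x3b,0x73,0xc5,0x65,0x66,0xb0,0x6a}
#4 dst[0x00+5] := {0x3b,0x73,0xc5,0x65,0x66}
query mem[0x04]=0x66, mem[0x07]=0x6a, mem[0x15]=0xc5, mem[0x13]=0x3b

MEM[0x04,0x07,0x15,0x13] = 66 6a c5 3b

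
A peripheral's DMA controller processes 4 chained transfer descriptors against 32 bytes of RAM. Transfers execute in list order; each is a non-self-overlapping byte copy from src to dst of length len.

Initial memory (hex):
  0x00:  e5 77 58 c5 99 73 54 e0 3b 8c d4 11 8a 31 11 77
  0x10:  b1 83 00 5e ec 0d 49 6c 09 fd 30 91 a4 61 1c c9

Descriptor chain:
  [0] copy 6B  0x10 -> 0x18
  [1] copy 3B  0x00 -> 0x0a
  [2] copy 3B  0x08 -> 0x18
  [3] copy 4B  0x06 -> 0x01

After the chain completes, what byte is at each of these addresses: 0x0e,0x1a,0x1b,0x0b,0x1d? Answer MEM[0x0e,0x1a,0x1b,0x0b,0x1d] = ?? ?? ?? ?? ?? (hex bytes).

D0: mem[0x18..0x1d] <- [b1 83 00 5e ec 0d]
D1: mem[0x0a..0x0c] <- [e5 77 58]
D2: mem[0x18..0x1a] <- [3b 8c e5]
D3: mem[0x01..0x04] <- [54 e0 3b 8c]
query mem[0x0e]=0x11, mem[0x1a]=0xe5, mem[0x1b]=0x5e, mem[0x0b]=0x77, mem[0x1d]=0x0d

MEM[0x0e,0x1a,0x1b,0x0b,0x1d] = 11 e5 5e 77 0d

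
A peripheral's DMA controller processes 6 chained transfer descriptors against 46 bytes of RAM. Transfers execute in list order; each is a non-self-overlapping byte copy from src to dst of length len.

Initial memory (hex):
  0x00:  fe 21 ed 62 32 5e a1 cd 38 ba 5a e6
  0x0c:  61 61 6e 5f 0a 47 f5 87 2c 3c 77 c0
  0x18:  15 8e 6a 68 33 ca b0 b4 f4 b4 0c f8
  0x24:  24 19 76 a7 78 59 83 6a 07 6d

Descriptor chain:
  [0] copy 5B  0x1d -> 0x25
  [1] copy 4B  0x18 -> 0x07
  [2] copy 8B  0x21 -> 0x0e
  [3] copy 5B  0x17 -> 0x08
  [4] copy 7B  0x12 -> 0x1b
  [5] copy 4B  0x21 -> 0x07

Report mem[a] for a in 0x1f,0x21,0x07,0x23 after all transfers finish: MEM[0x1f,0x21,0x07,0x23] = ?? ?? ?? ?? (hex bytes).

MEM[0x1f,0x21,0x07,0x23] = 77 15 15 f8

#0 dst[0x25+5] := {0xca,0xb0,0xb4,0xf4,0xb4}
#1 dst[0x07+4] := {0x15,0x8e,0x6a,0x68}
#2 dst[0x0e+8] := {0xb4,0x0c,0xf8,0x24,0xca,0xb0,0xb4,0xf4}
#3 dst[0x08+5] := {0xc0,0x15,0x8e,0x6a,0x68}
#4 dst[0x1b+7] := {0xca,0xb0,0xb4,0xf4,0x77,0xc0,0x15}
#5 dst[0x07+4] := {0x15,0x0c,0xf8,0x24}
query mem[0x1f]=0x77, mem[0x21]=0x15, mem[0x07]=0x15, mem[0x23]=0xf8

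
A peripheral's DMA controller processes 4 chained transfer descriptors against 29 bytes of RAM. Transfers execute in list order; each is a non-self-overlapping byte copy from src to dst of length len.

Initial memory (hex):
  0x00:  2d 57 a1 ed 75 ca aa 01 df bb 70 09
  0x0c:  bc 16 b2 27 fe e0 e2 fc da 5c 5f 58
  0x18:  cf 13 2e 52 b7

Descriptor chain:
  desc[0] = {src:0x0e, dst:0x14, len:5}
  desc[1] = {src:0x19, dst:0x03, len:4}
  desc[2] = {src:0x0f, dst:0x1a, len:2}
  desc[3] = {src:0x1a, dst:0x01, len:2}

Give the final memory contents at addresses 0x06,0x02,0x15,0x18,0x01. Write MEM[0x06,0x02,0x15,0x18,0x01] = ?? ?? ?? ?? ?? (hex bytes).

MEM[0x06,0x02,0x15,0x18,0x01] = b7 fe 27 e2 27

[0] 0x0e->0x14 len=5 : b2 27 fe e0 e2
[1] 0x19->0x03 len=4 : 13 2e 52 b7
[2] 0x0f->0x1a len=2 : 27 fe
[3] 0x1a->0x01 len=2 : 27 fe
query mem[0x06]=0xb7, mem[0x02]=0xfe, mem[0x15]=0x27, mem[0x18]=0xe2, mem[0x01]=0x27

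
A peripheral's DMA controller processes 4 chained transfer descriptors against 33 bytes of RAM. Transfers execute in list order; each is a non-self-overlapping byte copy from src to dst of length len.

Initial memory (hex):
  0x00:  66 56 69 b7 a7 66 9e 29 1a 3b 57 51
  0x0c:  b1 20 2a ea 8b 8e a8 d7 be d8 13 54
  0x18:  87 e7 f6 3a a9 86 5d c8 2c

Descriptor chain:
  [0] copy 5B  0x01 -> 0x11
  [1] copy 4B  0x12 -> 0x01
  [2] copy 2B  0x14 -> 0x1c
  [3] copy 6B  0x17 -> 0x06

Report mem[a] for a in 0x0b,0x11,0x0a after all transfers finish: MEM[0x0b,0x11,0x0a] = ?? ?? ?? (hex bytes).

MEM[0x0b,0x11,0x0a] = a7 56 3a

[0] 0x01->0x11 len=5 : 56 69 b7 a7 66
[1] 0x12->0x01 len=4 : 69 b7 a7 66
[2] 0x14->0x1c len=2 : a7 66
[3] 0x17->0x06 len=6 : 54 87 e7 f6 3a a7
query mem[0x0b]=0xa7, mem[0x11]=0x56, mem[0x0a]=0x3a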